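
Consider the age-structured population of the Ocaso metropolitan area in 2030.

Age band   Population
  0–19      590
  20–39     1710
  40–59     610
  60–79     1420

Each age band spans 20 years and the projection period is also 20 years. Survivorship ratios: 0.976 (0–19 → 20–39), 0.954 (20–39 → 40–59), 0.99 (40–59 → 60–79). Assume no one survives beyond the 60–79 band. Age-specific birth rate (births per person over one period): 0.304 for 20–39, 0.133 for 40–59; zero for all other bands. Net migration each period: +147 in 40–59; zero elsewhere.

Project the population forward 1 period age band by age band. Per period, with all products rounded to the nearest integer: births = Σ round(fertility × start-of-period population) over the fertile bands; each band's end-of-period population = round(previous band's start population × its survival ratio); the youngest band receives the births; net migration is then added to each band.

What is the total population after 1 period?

3559

— Period 1 —
Births: 1710 × 0.304 = 520 ; 610 × 0.133 = 81 — total 601
20–39: 590 × 0.976 = 576
40–59: 1710 × 0.954 = 1631
60–79: 610 × 0.99 = 604
Net migration: 40–59 + 147 → 1778
End of period: [601, 576, 1778, 604]
Total after period 1: 601 + 576 + 1778 + 604 = 3559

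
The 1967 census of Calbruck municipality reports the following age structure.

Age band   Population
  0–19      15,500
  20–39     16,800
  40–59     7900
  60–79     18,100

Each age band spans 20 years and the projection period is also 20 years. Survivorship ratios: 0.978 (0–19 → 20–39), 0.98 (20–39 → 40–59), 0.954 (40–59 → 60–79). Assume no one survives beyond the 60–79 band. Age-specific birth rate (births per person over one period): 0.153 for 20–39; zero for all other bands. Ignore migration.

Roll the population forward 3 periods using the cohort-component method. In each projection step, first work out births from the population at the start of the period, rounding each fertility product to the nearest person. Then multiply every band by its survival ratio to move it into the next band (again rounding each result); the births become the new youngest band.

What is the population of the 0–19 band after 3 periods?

After projecting period 1:
Births: 16800 × 0.153 = 2570
20–39: 15500 × 0.978 = 15159
40–59: 16800 × 0.98 = 16464
60–79: 7900 × 0.954 = 7537
End of period: [2570, 15159, 16464, 7537]
After projecting period 2:
Births: 15159 × 0.153 = 2319
20–39: 2570 × 0.978 = 2513
40–59: 15159 × 0.98 = 14856
60–79: 16464 × 0.954 = 15707
End of period: [2319, 2513, 14856, 15707]
After projecting period 3:
Births: 2513 × 0.153 = 384
20–39: 2319 × 0.978 = 2268
40–59: 2513 × 0.98 = 2463
60–79: 14856 × 0.954 = 14173
End of period: [384, 2268, 2463, 14173]

384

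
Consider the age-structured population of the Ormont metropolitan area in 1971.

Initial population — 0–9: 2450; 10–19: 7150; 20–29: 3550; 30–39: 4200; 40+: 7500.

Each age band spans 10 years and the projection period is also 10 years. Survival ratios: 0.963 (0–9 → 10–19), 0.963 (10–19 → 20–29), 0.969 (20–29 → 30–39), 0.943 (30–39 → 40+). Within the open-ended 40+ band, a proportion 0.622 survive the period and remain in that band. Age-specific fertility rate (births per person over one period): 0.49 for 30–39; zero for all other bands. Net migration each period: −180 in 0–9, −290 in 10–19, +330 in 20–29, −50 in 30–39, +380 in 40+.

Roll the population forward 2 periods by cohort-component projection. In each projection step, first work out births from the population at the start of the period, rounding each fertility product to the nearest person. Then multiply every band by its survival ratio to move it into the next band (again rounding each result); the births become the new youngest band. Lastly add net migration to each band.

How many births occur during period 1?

Call the groups 1 to 5, youngest first.
Period 1.
Births: 4200 × 0.49 = 2058
Group 2: 2450 × 0.963 = 2359
Group 3: 7150 × 0.963 = 6885
Group 4: 3550 × 0.969 = 3440
Group 5: 4200 × 0.943 + 7500 × 0.622 = 3961 + 4665 = 8626
Net migration: Group 1 − 180 → 1878; Group 2 − 290 → 2069; Group 3 + 330 → 7215; Group 4 − 50 → 3390; Group 5 + 380 → 9006
Giving 1878 / 2069 / 7215 / 3390 / 9006.

2058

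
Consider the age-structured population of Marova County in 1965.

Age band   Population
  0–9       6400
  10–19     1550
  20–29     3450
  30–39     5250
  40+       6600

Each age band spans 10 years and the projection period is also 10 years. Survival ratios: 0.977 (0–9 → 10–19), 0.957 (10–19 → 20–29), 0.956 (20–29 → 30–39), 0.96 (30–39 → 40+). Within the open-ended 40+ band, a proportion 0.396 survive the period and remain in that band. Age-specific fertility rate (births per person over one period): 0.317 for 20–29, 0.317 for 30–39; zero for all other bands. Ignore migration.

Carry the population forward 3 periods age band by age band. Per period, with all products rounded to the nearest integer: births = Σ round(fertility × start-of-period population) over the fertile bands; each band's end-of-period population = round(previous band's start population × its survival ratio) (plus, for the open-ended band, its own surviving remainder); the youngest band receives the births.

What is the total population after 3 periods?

Period 1.
Births: 3450 × 0.317 = 1094, 5250 × 0.317 = 1664 → total 2758
10–19: 6400 × 0.977 = 6253
20–29: 1550 × 0.957 = 1483
30–39: 3450 × 0.956 = 3298
40+: 5250 × 0.96 + 6600 × 0.396 = 5040 + 2614 = 7654
Giving 2758 / 6253 / 1483 / 3298 / 7654.
Period 2.
Births: 1483 × 0.317 = 470, 3298 × 0.317 = 1045 → total 1515
10–19: 2758 × 0.977 = 2695
20–29: 6253 × 0.957 = 5984
30–39: 1483 × 0.956 = 1418
40+: 3298 × 0.96 + 7654 × 0.396 = 3166 + 3031 = 6197
Giving 1515 / 2695 / 5984 / 1418 / 6197.
Period 3.
Births: 5984 × 0.317 = 1897, 1418 × 0.317 = 450 → total 2347
10–19: 1515 × 0.977 = 1480
20–29: 2695 × 0.957 = 2579
30–39: 5984 × 0.956 = 5721
40+: 1418 × 0.96 + 6197 × 0.396 = 1361 + 2454 = 3815
Giving 2347 / 1480 / 2579 / 5721 / 3815.
Total after period 3: 2347 + 1480 + 2579 + 5721 + 3815 = 15942

15942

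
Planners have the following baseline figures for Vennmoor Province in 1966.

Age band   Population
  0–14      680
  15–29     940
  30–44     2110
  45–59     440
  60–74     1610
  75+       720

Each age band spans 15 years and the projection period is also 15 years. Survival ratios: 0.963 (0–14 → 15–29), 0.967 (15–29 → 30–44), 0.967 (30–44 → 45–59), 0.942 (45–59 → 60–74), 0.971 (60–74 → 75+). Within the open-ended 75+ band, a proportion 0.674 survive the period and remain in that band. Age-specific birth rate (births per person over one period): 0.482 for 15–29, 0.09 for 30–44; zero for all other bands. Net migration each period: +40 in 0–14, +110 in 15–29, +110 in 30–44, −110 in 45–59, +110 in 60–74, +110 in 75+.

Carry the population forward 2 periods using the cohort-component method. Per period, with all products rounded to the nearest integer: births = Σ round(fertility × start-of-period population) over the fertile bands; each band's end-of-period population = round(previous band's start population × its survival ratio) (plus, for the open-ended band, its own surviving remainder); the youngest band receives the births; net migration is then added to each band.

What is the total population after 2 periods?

6995

— Period 1 —
Births: 940 * 0.482 = 453  |  2110 * 0.09 = 190 → total 643
15–29: 680 * 0.963 = 655
30–44: 940 * 0.967 = 909
45–59: 2110 * 0.967 = 2040
60–74: 440 * 0.942 = 414
75+: 1610 * 0.971 + 720 * 0.674 = 1563 + 485 = 2048
Net migration: 0–14 + 40 → 683; 15–29 + 110 → 765; 30–44 + 110 → 1019; 45–59 − 110 → 1930; 60–74 + 110 → 524; 75+ + 110 → 2158
→ [683, 765, 1019, 1930, 524, 2158]
— Period 2 —
Births: 765 * 0.482 = 369  |  1019 * 0.09 = 92 → total 461
15–29: 683 * 0.963 = 658
30–44: 765 * 0.967 = 740
45–59: 1019 * 0.967 = 985
60–74: 1930 * 0.942 = 1818
75+: 524 * 0.971 + 2158 * 0.674 = 509 + 1454 = 1963
Net migration: 0–14 + 40 → 501; 15–29 + 110 → 768; 30–44 + 110 → 850; 45–59 − 110 → 875; 60–74 + 110 → 1928; 75+ + 110 → 2073
→ [501, 768, 850, 875, 1928, 2073]
Total after period 2: 501 + 768 + 850 + 875 + 1928 + 2073 = 6995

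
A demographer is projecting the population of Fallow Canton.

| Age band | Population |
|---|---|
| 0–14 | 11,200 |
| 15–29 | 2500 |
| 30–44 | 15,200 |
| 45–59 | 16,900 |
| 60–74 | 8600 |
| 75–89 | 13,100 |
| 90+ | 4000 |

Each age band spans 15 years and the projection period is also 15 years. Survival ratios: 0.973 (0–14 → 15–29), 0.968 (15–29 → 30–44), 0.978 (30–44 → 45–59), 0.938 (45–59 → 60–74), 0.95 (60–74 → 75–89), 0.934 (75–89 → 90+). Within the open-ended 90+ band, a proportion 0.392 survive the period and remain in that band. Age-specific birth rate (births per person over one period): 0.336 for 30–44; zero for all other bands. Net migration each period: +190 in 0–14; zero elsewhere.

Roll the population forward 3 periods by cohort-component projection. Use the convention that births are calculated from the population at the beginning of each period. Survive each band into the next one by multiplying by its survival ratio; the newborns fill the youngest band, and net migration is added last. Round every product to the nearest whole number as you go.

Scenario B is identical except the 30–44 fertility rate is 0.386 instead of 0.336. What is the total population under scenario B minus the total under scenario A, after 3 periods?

Call the groups 1 to 7, youngest first.
[period 1]
Births: 15200 * 0.336 = 5107
Group 2: 11200 * 0.973 = 10898
Group 3: 2500 * 0.968 = 2420
Group 4: 15200 * 0.978 = 14866
Group 5: 16900 * 0.938 = 15852
Group 6: 8600 * 0.95 = 8170
Group 7: 13100 * 0.934 + 4000 * 0.392 = 12235 + 1568 = 13803
Net migration: Group 1 + 190 → 5297
→ [5297, 10898, 2420, 14866, 15852, 8170, 13803]
[period 2]
Births: 2420 * 0.336 = 813
Group 2: 5297 * 0.973 = 5154
Group 3: 10898 * 0.968 = 10549
Group 4: 2420 * 0.978 = 2367
Group 5: 14866 * 0.938 = 13944
Group 6: 15852 * 0.95 = 15059
Group 7: 8170 * 0.934 + 13803 * 0.392 = 7631 + 5411 = 13042
Net migration: Group 1 + 190 → 1003
→ [1003, 5154, 10549, 2367, 13944, 15059, 13042]
[period 3]
Births: 10549 * 0.336 = 3544
Group 2: 1003 * 0.973 = 976
Group 3: 5154 * 0.968 = 4989
Group 4: 10549 * 0.978 = 10317
Group 5: 2367 * 0.938 = 2220
Group 6: 13944 * 0.95 = 13247
Group 7: 15059 * 0.934 + 13042 * 0.392 = 14065 + 5112 = 19177
Net migration: Group 1 + 190 → 3734
→ [3734, 976, 4989, 10317, 2220, 13247, 19177]
Scenario A total after 3 periods: 54660
Scenario B projection —
[period 1]
Births: 15200 * 0.386 = 5867
Group 2: 11200 * 0.973 = 10898
Group 3: 2500 * 0.968 = 2420
Group 4: 15200 * 0.978 = 14866
Group 5: 16900 * 0.938 = 15852
Group 6: 8600 * 0.95 = 8170
Group 7: 13100 * 0.934 + 4000 * 0.392 = 12235 + 1568 = 13803
Net migration: Group 1 + 190 → 6057
→ [6057, 10898, 2420, 14866, 15852, 8170, 13803]
[period 2]
Births: 2420 * 0.386 = 934
Group 2: 6057 * 0.973 = 5893
Group 3: 10898 * 0.968 = 10549
Group 4: 2420 * 0.978 = 2367
Group 5: 14866 * 0.938 = 13944
Group 6: 15852 * 0.95 = 15059
Group 7: 8170 * 0.934 + 13803 * 0.392 = 7631 + 5411 = 13042
Net migration: Group 1 + 190 → 1124
→ [1124, 5893, 10549, 2367, 13944, 15059, 13042]
[period 3]
Births: 10549 * 0.386 = 4072
Group 2: 1124 * 0.973 = 1094
Group 3: 5893 * 0.968 = 5704
Group 4: 10549 * 0.978 = 10317
Group 5: 2367 * 0.938 = 2220
Group 6: 13944 * 0.95 = 13247
Group 7: 15059 * 0.934 + 13042 * 0.392 = 14065 + 5112 = 19177
Net migration: Group 1 + 190 → 4262
→ [4262, 1094, 5704, 10317, 2220, 13247, 19177]
Scenario B total after 3 periods: 56021
Difference B − A = 56021 − 54660 = 1361

1361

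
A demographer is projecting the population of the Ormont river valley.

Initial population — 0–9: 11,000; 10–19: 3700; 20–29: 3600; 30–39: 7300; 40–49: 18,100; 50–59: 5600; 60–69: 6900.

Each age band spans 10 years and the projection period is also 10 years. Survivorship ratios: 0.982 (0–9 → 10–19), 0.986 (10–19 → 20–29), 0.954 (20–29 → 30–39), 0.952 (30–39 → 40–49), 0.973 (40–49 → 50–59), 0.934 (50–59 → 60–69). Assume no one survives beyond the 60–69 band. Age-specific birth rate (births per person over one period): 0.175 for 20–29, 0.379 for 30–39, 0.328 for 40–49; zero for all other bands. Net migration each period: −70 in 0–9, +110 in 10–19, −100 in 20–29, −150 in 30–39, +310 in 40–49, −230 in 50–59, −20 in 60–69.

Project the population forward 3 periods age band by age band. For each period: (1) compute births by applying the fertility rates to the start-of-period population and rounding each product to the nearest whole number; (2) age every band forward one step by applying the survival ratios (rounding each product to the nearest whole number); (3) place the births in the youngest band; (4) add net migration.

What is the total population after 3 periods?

40223

Numbering the bands 1..7 from youngest to oldest:
[period 1]
Births: 3600 × 0.175 = 630, 7300 × 0.379 = 2767, 18100 × 0.328 = 5937 — total 9334
Band 2: 11000 × 0.982 = 10802
Band 3: 3700 × 0.986 = 3648
Band 4: 3600 × 0.954 = 3434
Band 5: 7300 × 0.952 = 6950
Band 6: 18100 × 0.973 = 17611
Band 7: 5600 × 0.934 = 5230
Net migration: Band 1 − 70 → 9264; Band 2 + 110 → 10912; Band 3 − 100 → 3548; Band 4 − 150 → 3284; Band 5 + 310 → 7260; Band 6 − 230 → 17381; Band 7 − 20 → 5210
End of period: [9264, 10912, 3548, 3284, 7260, 17381, 5210]
[period 2]
Births: 3548 × 0.175 = 621, 3284 × 0.379 = 1245, 7260 × 0.328 = 2381 — total 4247
Band 2: 9264 × 0.982 = 9097
Band 3: 10912 × 0.986 = 10759
Band 4: 3548 × 0.954 = 3385
Band 5: 3284 × 0.952 = 3126
Band 6: 7260 × 0.973 = 7064
Band 7: 17381 × 0.934 = 16234
Net migration: Band 1 − 70 → 4177; Band 2 + 110 → 9207; Band 3 − 100 → 10659; Band 4 − 150 → 3235; Band 5 + 310 → 3436; Band 6 − 230 → 6834; Band 7 − 20 → 16214
End of period: [4177, 9207, 10659, 3235, 3436, 6834, 16214]
[period 3]
Births: 10659 × 0.175 = 1865, 3235 × 0.379 = 1226, 3436 × 0.328 = 1127 — total 4218
Band 2: 4177 × 0.982 = 4102
Band 3: 9207 × 0.986 = 9078
Band 4: 10659 × 0.954 = 10169
Band 5: 3235 × 0.952 = 3080
Band 6: 3436 × 0.973 = 3343
Band 7: 6834 × 0.934 = 6383
Net migration: Band 1 − 70 → 4148; Band 2 + 110 → 4212; Band 3 − 100 → 8978; Band 4 − 150 → 10019; Band 5 + 310 → 3390; Band 6 − 230 → 3113; Band 7 − 20 → 6363
End of period: [4148, 4212, 8978, 10019, 3390, 3113, 6363]
Total after period 3: 4148 + 4212 + 8978 + 10019 + 3390 + 3113 + 6363 = 40223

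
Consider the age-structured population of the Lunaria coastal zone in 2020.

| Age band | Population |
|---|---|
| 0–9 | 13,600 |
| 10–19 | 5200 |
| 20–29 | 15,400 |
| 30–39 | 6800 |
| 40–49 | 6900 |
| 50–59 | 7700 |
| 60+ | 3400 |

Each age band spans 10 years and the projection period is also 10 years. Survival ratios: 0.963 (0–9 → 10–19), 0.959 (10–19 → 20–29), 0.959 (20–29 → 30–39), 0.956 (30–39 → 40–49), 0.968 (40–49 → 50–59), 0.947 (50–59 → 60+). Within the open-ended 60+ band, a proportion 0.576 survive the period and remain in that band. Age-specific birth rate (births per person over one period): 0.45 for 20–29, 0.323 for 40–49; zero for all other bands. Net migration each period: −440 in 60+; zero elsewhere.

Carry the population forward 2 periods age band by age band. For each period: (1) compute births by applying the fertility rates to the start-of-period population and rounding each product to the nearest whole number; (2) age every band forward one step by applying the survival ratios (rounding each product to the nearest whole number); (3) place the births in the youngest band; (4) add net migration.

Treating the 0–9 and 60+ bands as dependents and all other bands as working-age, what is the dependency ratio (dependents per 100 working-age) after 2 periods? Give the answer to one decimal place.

32.9

Period 1.
Births: 15400 * 0.45 = 6930, 6900 * 0.323 = 2229 → total 9159
10–19: 13600 * 0.963 = 13097
20–29: 5200 * 0.959 = 4987
30–39: 15400 * 0.959 = 14769
40–49: 6800 * 0.956 = 6501
50–59: 6900 * 0.968 = 6679
60+: 7700 * 0.947 + 3400 * 0.576 = 7292 + 1958 = 9250
Net migration: 60+ − 440 → 8810
End of period: [9159, 13097, 4987, 14769, 6501, 6679, 8810]
Period 2.
Births: 4987 * 0.45 = 2244, 6501 * 0.323 = 2100 → total 4344
10–19: 9159 * 0.963 = 8820
20–29: 13097 * 0.959 = 12560
30–39: 4987 * 0.959 = 4783
40–49: 14769 * 0.956 = 14119
50–59: 6501 * 0.968 = 6293
60+: 6679 * 0.947 + 8810 * 0.576 = 6325 + 5075 = 11400
Net migration: 60+ − 440 → 10960
End of period: [4344, 8820, 12560, 4783, 14119, 6293, 10960]
Dependents (band 0–9 + band 60+) = 4344 + 10960 = 15304; working-age = 46575; ratio = 15304/46575 × 100 = 32.9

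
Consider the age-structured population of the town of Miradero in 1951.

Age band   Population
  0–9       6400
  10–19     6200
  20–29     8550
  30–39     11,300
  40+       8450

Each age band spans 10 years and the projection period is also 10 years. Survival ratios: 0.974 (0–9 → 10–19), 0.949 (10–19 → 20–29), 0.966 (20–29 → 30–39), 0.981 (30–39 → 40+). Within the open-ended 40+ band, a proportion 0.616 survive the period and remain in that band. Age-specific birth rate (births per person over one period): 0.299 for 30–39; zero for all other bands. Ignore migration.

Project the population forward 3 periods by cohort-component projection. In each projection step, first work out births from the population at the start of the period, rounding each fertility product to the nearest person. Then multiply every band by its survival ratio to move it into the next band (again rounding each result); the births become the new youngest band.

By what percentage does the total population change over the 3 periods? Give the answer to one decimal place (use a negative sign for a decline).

[period 1]
Births: 11300 × 0.299 = 3379
10–19: 6400 × 0.974 = 6234
20–29: 6200 × 0.949 = 5884
30–39: 8550 × 0.966 = 8259
40+: 11300 × 0.981 + 8450 × 0.616 = 11085 + 5205 = 16290
Population now: 0–9=3379, 10–19=6234, 20–29=5884, 30–39=8259, 40+=16290
[period 2]
Births: 8259 × 0.299 = 2469
10–19: 3379 × 0.974 = 3291
20–29: 6234 × 0.949 = 5916
30–39: 5884 × 0.966 = 5684
40+: 8259 × 0.981 + 16290 × 0.616 = 8102 + 10035 = 18137
Population now: 0–9=2469, 10–19=3291, 20–29=5916, 30–39=5684, 40+=18137
[period 3]
Births: 5684 × 0.299 = 1700
10–19: 2469 × 0.974 = 2405
20–29: 3291 × 0.949 = 3123
30–39: 5916 × 0.966 = 5715
40+: 5684 × 0.981 + 18137 × 0.616 = 5576 + 11172 = 16748
Population now: 0–9=1700, 10–19=2405, 20–29=3123, 30–39=5715, 40+=16748
Total: 40900 → 29691; change = -11209; percentage change = -27.4%

-27.4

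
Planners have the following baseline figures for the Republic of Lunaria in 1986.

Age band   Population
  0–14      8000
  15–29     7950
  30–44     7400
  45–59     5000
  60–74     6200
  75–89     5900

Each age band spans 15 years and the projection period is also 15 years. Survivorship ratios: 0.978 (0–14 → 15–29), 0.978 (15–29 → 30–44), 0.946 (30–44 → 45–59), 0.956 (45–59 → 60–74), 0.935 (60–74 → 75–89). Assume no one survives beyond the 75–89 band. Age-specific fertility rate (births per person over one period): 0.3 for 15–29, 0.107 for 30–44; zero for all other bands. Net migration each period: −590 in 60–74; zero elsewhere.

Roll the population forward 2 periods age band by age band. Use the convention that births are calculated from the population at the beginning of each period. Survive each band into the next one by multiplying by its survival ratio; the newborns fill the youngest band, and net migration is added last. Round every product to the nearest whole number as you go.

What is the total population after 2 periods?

(Bands numbered youngest = 1 to oldest = 6.)
Period 1:
Births: 7950 * 0.3 = 2385 ; 7400 * 0.107 = 792 → 3177
Band 2: 8000 * 0.978 = 7824
Band 3: 7950 * 0.978 = 7775
Band 4: 7400 * 0.946 = 7000
Band 5: 5000 * 0.956 = 4780
Band 6: 6200 * 0.935 = 5797
Net migration: Band 5 − 590 → 4190
Giving 3177 / 7824 / 7775 / 7000 / 4190 / 5797.
Period 2:
Births: 7824 * 0.3 = 2347 ; 7775 * 0.107 = 832 → 3179
Band 2: 3177 * 0.978 = 3107
Band 3: 7824 * 0.978 = 7652
Band 4: 7775 * 0.946 = 7355
Band 5: 7000 * 0.956 = 6692
Band 6: 4190 * 0.935 = 3918
Net migration: Band 5 − 590 → 6102
Giving 3179 / 3107 / 7652 / 7355 / 6102 / 3918.
Total after period 2: 3179 + 3107 + 7652 + 7355 + 6102 + 3918 = 31313

31313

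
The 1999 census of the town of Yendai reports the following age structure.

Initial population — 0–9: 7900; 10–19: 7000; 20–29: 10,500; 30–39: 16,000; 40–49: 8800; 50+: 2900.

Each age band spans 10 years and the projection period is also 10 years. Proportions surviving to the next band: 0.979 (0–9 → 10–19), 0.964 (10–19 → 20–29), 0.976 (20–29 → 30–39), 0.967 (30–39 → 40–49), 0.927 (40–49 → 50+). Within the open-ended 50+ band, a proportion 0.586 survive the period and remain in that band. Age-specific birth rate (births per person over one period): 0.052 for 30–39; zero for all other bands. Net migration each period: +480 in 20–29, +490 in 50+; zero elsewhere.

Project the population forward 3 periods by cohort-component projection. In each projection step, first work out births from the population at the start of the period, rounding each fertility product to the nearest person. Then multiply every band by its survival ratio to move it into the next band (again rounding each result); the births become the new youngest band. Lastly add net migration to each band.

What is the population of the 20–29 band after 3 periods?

1266

(Bands numbered youngest = 1 to oldest = 6.)
After projecting period 1:
Births: 16000 × 0.052 = 832
Band 2: 7900 × 0.979 = 7734
Band 3: 7000 × 0.964 = 6748
Band 4: 10500 × 0.976 = 10248
Band 5: 16000 × 0.967 = 15472
Band 6: 8800 × 0.927 + 2900 × 0.586 = 8158 + 1699 = 9857
Net migration: Band 3 + 480 → 7228; Band 6 + 490 → 10347
Giving 832 / 7734 / 7228 / 10248 / 15472 / 10347.
After projecting period 2:
Births: 10248 × 0.052 = 533
Band 2: 832 × 0.979 = 815
Band 3: 7734 × 0.964 = 7456
Band 4: 7228 × 0.976 = 7055
Band 5: 10248 × 0.967 = 9910
Band 6: 15472 × 0.927 + 10347 × 0.586 = 14343 + 6063 = 20406
Net migration: Band 3 + 480 → 7936; Band 6 + 490 → 20896
Giving 533 / 815 / 7936 / 7055 / 9910 / 20896.
After projecting period 3:
Births: 7055 × 0.052 = 367
Band 2: 533 × 0.979 = 522
Band 3: 815 × 0.964 = 786
Band 4: 7936 × 0.976 = 7746
Band 5: 7055 × 0.967 = 6822
Band 6: 9910 × 0.927 + 20896 × 0.586 = 9187 + 12245 = 21432
Net migration: Band 3 + 480 → 1266; Band 6 + 490 → 21922
Giving 367 / 522 / 1266 / 7746 / 6822 / 21922.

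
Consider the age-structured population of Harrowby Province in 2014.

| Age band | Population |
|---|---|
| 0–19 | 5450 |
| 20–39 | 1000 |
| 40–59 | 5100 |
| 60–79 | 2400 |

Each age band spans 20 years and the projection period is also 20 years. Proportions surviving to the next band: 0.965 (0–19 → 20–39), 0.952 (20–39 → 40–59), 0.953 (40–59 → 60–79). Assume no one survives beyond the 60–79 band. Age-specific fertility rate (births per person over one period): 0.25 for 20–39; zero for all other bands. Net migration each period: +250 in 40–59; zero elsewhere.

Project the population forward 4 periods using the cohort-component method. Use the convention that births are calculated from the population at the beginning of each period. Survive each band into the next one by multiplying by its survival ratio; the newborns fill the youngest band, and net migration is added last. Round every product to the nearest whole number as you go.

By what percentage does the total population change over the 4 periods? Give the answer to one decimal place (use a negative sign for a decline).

-83.6

(Groups numbered youngest = 1 to oldest = 4.)
After projecting period 1:
Births: 1000 * 0.25 = 250
Group 2: 5450 * 0.965 = 5259
Group 3: 1000 * 0.952 = 952
Group 4: 5100 * 0.953 = 4860
Net migration: Group 3 + 250 → 1202
→ [250, 5259, 1202, 4860]
After projecting period 2:
Births: 5259 * 0.25 = 1315
Group 2: 250 * 0.965 = 241
Group 3: 5259 * 0.952 = 5007
Group 4: 1202 * 0.953 = 1146
Net migration: Group 3 + 250 → 5257
→ [1315, 241, 5257, 1146]
After projecting period 3:
Births: 241 * 0.25 = 60
Group 2: 1315 * 0.965 = 1269
Group 3: 241 * 0.952 = 229
Group 4: 5257 * 0.953 = 5010
Net migration: Group 3 + 250 → 479
→ [60, 1269, 479, 5010]
After projecting period 4:
Births: 1269 * 0.25 = 317
Group 2: 60 * 0.965 = 58
Group 3: 1269 * 0.952 = 1208
Group 4: 479 * 0.953 = 456
Net migration: Group 3 + 250 → 1458
→ [317, 58, 1458, 456]
Total: 13950 → 2289; change = -11661; percentage change = -83.6%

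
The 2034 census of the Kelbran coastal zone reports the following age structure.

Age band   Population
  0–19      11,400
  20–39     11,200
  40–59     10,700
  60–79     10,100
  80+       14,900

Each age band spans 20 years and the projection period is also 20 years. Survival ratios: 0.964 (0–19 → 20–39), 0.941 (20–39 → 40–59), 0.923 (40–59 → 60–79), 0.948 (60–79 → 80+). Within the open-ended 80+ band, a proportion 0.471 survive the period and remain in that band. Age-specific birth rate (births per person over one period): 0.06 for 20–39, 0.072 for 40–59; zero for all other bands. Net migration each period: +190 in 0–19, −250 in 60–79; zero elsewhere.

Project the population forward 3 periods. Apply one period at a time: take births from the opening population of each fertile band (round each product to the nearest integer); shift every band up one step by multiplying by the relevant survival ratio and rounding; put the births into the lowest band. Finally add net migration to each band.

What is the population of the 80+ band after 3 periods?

16963

— Period 1 —
Births: 11200 × 0.06 = 672 ; 10700 × 0.072 = 770 ⇒ total 1442
20–39: 11400 × 0.964 = 10990
40–59: 11200 × 0.941 = 10539
60–79: 10700 × 0.923 = 9876
80+: 10100 × 0.948 + 14900 × 0.471 = 9575 + 7018 = 16593
Net migration: 0–19 + 190 → 1632; 60–79 − 250 → 9626
Giving 1632 / 10990 / 10539 / 9626 / 16593.
— Period 2 —
Births: 10990 × 0.06 = 659 ; 10539 × 0.072 = 759 ⇒ total 1418
20–39: 1632 × 0.964 = 1573
40–59: 10990 × 0.941 = 10342
60–79: 10539 × 0.923 = 9727
80+: 9626 × 0.948 + 16593 × 0.471 = 9125 + 7815 = 16940
Net migration: 0–19 + 190 → 1608; 60–79 − 250 → 9477
Giving 1608 / 1573 / 10342 / 9477 / 16940.
— Period 3 —
Births: 1573 × 0.06 = 94 ; 10342 × 0.072 = 745 ⇒ total 839
20–39: 1608 × 0.964 = 1550
40–59: 1573 × 0.941 = 1480
60–79: 10342 × 0.923 = 9546
80+: 9477 × 0.948 + 16940 × 0.471 = 8984 + 7979 = 16963
Net migration: 0–19 + 190 → 1029; 60–79 − 250 → 9296
Giving 1029 / 1550 / 1480 / 9296 / 16963.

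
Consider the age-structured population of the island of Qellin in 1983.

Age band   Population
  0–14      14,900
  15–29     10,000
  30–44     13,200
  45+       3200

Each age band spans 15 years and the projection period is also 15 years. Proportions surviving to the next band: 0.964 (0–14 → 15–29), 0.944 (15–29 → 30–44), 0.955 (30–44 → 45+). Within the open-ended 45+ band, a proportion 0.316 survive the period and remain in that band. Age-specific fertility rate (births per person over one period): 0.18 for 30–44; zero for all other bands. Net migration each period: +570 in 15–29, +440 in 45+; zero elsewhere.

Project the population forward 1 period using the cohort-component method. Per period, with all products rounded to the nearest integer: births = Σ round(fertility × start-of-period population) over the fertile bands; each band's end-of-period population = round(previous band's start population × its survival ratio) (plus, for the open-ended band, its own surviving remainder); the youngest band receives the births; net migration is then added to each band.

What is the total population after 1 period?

— Period 1 —
Births: 13200 × 0.18 = 2376
15–29: 14900 × 0.964 = 14364
30–44: 10000 × 0.944 = 9440
45+: 13200 × 0.955 + 3200 × 0.316 = 12606 + 1011 = 13617
Net migration: 15–29 + 570 → 14934; 45+ + 440 → 14057
Population now: 0–14=2376, 15–29=14934, 30–44=9440, 45+=14057
Total after period 1: 2376 + 14934 + 9440 + 14057 = 40807

40807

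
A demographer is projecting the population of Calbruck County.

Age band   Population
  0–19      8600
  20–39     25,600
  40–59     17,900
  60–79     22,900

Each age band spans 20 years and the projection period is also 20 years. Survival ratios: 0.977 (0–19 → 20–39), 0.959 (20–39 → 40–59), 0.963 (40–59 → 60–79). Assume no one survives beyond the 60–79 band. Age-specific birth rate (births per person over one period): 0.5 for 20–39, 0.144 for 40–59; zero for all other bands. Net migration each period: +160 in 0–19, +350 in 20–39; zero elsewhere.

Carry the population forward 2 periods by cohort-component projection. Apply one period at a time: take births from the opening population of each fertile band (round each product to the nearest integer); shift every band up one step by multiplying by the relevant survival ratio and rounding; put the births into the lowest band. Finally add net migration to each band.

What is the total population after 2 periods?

55637

— Period 1 —
Births: 25600 × 0.5 = 12800  |  17900 × 0.144 = 2578 — total 15378
20–39: 8600 × 0.977 = 8402
40–59: 25600 × 0.959 = 24550
60–79: 17900 × 0.963 = 17238
Net migration: 0–19 + 160 → 15538; 20–39 + 350 → 8752
→ [15538, 8752, 24550, 17238]
— Period 2 —
Births: 8752 × 0.5 = 4376  |  24550 × 0.144 = 3535 — total 7911
20–39: 15538 × 0.977 = 15181
40–59: 8752 × 0.959 = 8393
60–79: 24550 × 0.963 = 23642
Net migration: 0–19 + 160 → 8071; 20–39 + 350 → 15531
→ [8071, 15531, 8393, 23642]
Total after period 2: 8071 + 15531 + 8393 + 23642 = 55637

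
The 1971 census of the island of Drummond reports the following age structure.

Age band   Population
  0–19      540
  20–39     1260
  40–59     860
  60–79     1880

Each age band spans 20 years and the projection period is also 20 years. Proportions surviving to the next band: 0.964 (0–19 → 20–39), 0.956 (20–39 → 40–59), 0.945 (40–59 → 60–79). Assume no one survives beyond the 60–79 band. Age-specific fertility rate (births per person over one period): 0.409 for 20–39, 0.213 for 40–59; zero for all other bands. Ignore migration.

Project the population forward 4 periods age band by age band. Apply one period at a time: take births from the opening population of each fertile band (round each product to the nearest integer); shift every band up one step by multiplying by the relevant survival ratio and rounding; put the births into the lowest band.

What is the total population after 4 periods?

[period 1]
Births: 1260 × 0.409 = 515  |  860 × 0.213 = 183 → total 698
20–39: 540 × 0.964 = 521
40–59: 1260 × 0.956 = 1205
60–79: 860 × 0.945 = 813
→ [698, 521, 1205, 813]
[period 2]
Births: 521 × 0.409 = 213  |  1205 × 0.213 = 257 → total 470
20–39: 698 × 0.964 = 673
40–59: 521 × 0.956 = 498
60–79: 1205 × 0.945 = 1139
→ [470, 673, 498, 1139]
[period 3]
Births: 673 × 0.409 = 275  |  498 × 0.213 = 106 → total 381
20–39: 470 × 0.964 = 453
40–59: 673 × 0.956 = 643
60–79: 498 × 0.945 = 471
→ [381, 453, 643, 471]
[period 4]
Births: 453 × 0.409 = 185  |  643 × 0.213 = 137 → total 322
20–39: 381 × 0.964 = 367
40–59: 453 × 0.956 = 433
60–79: 643 × 0.945 = 608
→ [322, 367, 433, 608]
Total after period 4: 322 + 367 + 433 + 608 = 1730

1730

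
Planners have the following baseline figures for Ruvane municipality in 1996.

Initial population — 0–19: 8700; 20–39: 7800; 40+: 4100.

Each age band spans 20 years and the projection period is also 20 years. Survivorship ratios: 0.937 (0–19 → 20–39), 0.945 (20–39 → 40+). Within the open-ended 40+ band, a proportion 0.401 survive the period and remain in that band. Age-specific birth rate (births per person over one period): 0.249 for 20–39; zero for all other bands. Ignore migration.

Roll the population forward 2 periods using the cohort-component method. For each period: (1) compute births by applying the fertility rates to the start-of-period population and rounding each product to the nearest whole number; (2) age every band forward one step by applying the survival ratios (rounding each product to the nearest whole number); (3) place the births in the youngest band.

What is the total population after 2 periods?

15169

(Bands numbered youngest = 1 to oldest = 3.)
Period 1:
Births: 7800 * 0.249 = 1942
Band 2: 8700 * 0.937 = 8152
Band 3: 7800 * 0.945 + 4100 * 0.401 = 7371 + 1644 = 9015
Population now: 0–19=1942, 20–39=8152, 40+=9015
Period 2:
Births: 8152 * 0.249 = 2030
Band 2: 1942 * 0.937 = 1820
Band 3: 8152 * 0.945 + 9015 * 0.401 = 7704 + 3615 = 11319
Population now: 0–19=2030, 20–39=1820, 40+=11319
Total after period 2: 2030 + 1820 + 11319 = 15169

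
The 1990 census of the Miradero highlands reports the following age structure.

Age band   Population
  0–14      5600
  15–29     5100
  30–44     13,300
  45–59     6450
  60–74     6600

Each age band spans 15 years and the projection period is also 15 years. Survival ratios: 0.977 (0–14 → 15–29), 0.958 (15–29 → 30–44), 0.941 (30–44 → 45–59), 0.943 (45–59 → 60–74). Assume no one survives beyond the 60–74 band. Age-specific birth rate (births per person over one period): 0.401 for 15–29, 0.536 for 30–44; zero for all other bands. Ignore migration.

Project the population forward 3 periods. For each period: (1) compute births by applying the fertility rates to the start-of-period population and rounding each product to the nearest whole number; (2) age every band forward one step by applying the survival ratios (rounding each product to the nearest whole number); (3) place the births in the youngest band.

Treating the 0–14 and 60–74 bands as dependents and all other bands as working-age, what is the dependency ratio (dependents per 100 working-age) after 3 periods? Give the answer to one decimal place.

Period 1:
Births: 5100 × 0.401 = 2045, 13300 × 0.536 = 7129 ⇒ total 9174
15–29: 5600 × 0.977 = 5471
30–44: 5100 × 0.958 = 4886
45–59: 13300 × 0.941 = 12515
60–74: 6450 × 0.943 = 6082
→ [9174, 5471, 4886, 12515, 6082]
Period 2:
Births: 5471 × 0.401 = 2194, 4886 × 0.536 = 2619 ⇒ total 4813
15–29: 9174 × 0.977 = 8963
30–44: 5471 × 0.958 = 5241
45–59: 4886 × 0.941 = 4598
60–74: 12515 × 0.943 = 11802
→ [4813, 8963, 5241, 4598, 11802]
Period 3:
Births: 8963 × 0.401 = 3594, 5241 × 0.536 = 2809 ⇒ total 6403
15–29: 4813 × 0.977 = 4702
30–44: 8963 × 0.958 = 8587
45–59: 5241 × 0.941 = 4932
60–74: 4598 × 0.943 = 4336
→ [6403, 4702, 8587, 4932, 4336]
Dependents (band 0–14 + band 60–74) = 6403 + 4336 = 10739; working-age = 18221; ratio = 10739/18221 × 100 = 58.9

58.9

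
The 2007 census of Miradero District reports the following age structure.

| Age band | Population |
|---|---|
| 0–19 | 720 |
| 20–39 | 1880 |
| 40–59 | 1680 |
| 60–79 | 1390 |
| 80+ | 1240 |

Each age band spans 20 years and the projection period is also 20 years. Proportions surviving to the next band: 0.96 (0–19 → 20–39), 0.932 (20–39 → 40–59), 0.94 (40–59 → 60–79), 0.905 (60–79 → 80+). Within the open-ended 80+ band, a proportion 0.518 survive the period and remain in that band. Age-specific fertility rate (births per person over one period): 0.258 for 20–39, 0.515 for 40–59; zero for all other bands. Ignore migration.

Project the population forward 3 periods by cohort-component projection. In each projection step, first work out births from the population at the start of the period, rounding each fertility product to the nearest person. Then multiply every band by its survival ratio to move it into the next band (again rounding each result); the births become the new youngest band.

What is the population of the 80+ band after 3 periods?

2741

Numbering the groups 1..5 from youngest to oldest:
Period 1.
Births: 1880 * 0.258 = 485, 1680 * 0.515 = 865 → total 1350
Group 2: 720 * 0.96 = 691
Group 3: 1880 * 0.932 = 1752
Group 4: 1680 * 0.94 = 1579
Group 5: 1390 * 0.905 + 1240 * 0.518 = 1258 + 642 = 1900
End of period: [1350, 691, 1752, 1579, 1900]
Period 2.
Births: 691 * 0.258 = 178, 1752 * 0.515 = 902 → total 1080
Group 2: 1350 * 0.96 = 1296
Group 3: 691 * 0.932 = 644
Group 4: 1752 * 0.94 = 1647
Group 5: 1579 * 0.905 + 1900 * 0.518 = 1429 + 984 = 2413
End of period: [1080, 1296, 644, 1647, 2413]
Period 3.
Births: 1296 * 0.258 = 334, 644 * 0.515 = 332 → total 666
Group 2: 1080 * 0.96 = 1037
Group 3: 1296 * 0.932 = 1208
Group 4: 644 * 0.94 = 605
Group 5: 1647 * 0.905 + 2413 * 0.518 = 1491 + 1250 = 2741
End of period: [666, 1037, 1208, 605, 2741]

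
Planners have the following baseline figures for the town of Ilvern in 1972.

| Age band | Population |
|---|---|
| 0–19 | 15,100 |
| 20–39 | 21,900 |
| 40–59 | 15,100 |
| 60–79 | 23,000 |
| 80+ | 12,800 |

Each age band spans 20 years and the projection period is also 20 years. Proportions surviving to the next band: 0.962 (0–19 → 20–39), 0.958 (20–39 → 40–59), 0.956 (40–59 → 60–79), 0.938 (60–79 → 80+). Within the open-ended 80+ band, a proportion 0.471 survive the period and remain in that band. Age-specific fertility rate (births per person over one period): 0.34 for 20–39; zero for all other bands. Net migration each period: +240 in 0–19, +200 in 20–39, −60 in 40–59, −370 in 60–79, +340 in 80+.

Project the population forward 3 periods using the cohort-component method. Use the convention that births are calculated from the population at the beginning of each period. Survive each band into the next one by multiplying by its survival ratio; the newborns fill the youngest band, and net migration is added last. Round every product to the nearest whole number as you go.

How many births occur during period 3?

2582

(Groups numbered youngest = 1 to oldest = 5.)
After projecting period 1:
Births: 21900 × 0.34 = 7446
Group 2: 15100 × 0.962 = 14526
Group 3: 21900 × 0.958 = 20980
Group 4: 15100 × 0.956 = 14436
Group 5: 23000 × 0.938 + 12800 × 0.471 = 21574 + 6029 = 27603
Net migration: Group 1 + 240 → 7686; Group 2 + 200 → 14726; Group 3 − 60 → 20920; Group 4 − 370 → 14066; Group 5 + 340 → 27943
→ [7686, 14726, 20920, 14066, 27943]
After projecting period 2:
Births: 14726 × 0.34 = 5007
Group 2: 7686 × 0.962 = 7394
Group 3: 14726 × 0.958 = 14108
Group 4: 20920 × 0.956 = 20000
Group 5: 14066 × 0.938 + 27943 × 0.471 = 13194 + 13161 = 26355
Net migration: Group 1 + 240 → 5247; Group 2 + 200 → 7594; Group 3 − 60 → 14048; Group 4 − 370 → 19630; Group 5 + 340 → 26695
→ [5247, 7594, 14048, 19630, 26695]
After projecting period 3:
Births: 7594 × 0.34 = 2582
Group 2: 5247 × 0.962 = 5048
Group 3: 7594 × 0.958 = 7275
Group 4: 14048 × 0.956 = 13430
Group 5: 19630 × 0.938 + 26695 × 0.471 = 18413 + 12573 = 30986
Net migration: Group 1 + 240 → 2822; Group 2 + 200 → 5248; Group 3 − 60 → 7215; Group 4 − 370 → 13060; Group 5 + 340 → 31326
→ [2822, 5248, 7215, 13060, 31326]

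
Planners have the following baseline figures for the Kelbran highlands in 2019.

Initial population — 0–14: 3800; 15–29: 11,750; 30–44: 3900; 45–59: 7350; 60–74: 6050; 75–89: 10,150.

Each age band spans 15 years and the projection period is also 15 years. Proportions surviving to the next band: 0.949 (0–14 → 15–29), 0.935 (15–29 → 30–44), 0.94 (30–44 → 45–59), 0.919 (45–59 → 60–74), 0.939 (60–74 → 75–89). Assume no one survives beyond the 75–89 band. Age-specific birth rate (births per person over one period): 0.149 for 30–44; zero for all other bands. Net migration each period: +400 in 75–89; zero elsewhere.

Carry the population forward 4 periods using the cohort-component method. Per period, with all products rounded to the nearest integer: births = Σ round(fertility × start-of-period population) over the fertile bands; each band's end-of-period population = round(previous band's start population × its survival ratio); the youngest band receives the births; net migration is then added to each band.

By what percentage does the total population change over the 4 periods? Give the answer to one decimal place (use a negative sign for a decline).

— Period 1 —
Births: 3900 × 0.149 = 581
15–29: 3800 × 0.949 = 3606
30–44: 11750 × 0.935 = 10986
45–59: 3900 × 0.94 = 3666
60–74: 7350 × 0.919 = 6755
75–89: 6050 × 0.939 = 5681
Net migration: 75–89 + 400 → 6081
Population now: 0–14=581, 15–29=3606, 30–44=10986, 45–59=3666, 60–74=6755, 75–89=6081
— Period 2 —
Births: 10986 × 0.149 = 1637
15–29: 581 × 0.949 = 551
30–44: 3606 × 0.935 = 3372
45–59: 10986 × 0.94 = 10327
60–74: 3666 × 0.919 = 3369
75–89: 6755 × 0.939 = 6343
Net migration: 75–89 + 400 → 6743
Population now: 0–14=1637, 15–29=551, 30–44=3372, 45–59=10327, 60–74=3369, 75–89=6743
— Period 3 —
Births: 3372 × 0.149 = 502
15–29: 1637 × 0.949 = 1554
30–44: 551 × 0.935 = 515
45–59: 3372 × 0.94 = 3170
60–74: 10327 × 0.919 = 9491
75–89: 3369 × 0.939 = 3163
Net migration: 75–89 + 400 → 3563
Population now: 0–14=502, 15–29=1554, 30–44=515, 45–59=3170, 60–74=9491, 75–89=3563
— Period 4 —
Births: 515 × 0.149 = 77
15–29: 502 × 0.949 = 476
30–44: 1554 × 0.935 = 1453
45–59: 515 × 0.94 = 484
60–74: 3170 × 0.919 = 2913
75–89: 9491 × 0.939 = 8912
Net migration: 75–89 + 400 → 9312
Population now: 0–14=77, 15–29=476, 30–44=1453, 45–59=484, 60–74=2913, 75–89=9312
Total: 43000 → 14715; change = -28285; percentage change = -65.8%

-65.8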